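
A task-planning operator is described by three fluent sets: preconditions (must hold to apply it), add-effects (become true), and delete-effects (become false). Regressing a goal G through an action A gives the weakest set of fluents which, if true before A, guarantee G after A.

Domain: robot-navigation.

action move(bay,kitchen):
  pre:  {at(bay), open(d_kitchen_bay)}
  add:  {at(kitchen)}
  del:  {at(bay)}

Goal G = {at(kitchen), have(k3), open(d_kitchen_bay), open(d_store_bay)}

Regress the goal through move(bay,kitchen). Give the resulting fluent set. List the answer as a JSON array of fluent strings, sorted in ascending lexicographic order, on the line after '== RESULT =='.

Regress:
  G ∩ del = {}  (empty — regression defined)
  G \ add = {at(kitchen), have(k3), open(d_kitchen_bay), open(d_store_bay)} \ {at(kitchen)} = {have(k3), open(d_kitchen_bay), open(d_store_bay)}
  ∪ pre   = {have(k3), open(d_kitchen_bay), open(d_store_bay)} ∪ {at(bay), open(d_kitchen_bay)}
          = {at(bay), have(k3), open(d_kitchen_bay), open(d_store_bay)}

== RESULT ==
["at(bay)", "have(k3)", "open(d_kitchen_bay)", "open(d_store_bay)"]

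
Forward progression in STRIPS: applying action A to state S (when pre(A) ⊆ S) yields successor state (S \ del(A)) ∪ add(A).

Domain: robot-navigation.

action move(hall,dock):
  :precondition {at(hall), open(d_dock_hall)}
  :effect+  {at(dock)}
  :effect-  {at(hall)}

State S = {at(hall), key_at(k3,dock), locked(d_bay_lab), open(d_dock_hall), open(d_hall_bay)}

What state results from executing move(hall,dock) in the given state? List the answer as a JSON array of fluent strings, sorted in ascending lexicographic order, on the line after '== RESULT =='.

Compute (S \ del) ∪ add:
  pre ⊆ S: {at(hall), open(d_dock_hall)} ⊆ S  — applicable
  S \ del = {key_at(k3,dock), locked(d_bay_lab), open(d_dock_hall), open(d_hall_bay)}
  ∪ add   = {at(dock), key_at(k3,dock), locked(d_bay_lab), open(d_dock_hall), open(d_hall_bay)}

== RESULT ==
["at(dock)", "key_at(k3,dock)", "locked(d_bay_lab)", "open(d_dock_hall)", "open(d_hall_bay)"]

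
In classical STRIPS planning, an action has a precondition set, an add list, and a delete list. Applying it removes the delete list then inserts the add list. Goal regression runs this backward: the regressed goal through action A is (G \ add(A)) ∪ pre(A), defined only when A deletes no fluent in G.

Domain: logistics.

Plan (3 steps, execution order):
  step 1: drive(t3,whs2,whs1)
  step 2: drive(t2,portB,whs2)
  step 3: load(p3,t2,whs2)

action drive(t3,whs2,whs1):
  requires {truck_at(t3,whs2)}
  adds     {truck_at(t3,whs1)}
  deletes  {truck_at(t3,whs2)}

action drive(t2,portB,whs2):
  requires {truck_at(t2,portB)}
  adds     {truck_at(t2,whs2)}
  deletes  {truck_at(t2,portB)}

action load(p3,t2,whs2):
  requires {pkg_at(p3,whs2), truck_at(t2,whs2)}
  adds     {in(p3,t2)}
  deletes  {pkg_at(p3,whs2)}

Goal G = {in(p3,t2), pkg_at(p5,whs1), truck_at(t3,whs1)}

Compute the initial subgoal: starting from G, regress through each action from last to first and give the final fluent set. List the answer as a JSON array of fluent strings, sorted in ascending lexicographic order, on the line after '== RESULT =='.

Regress step by step:
  through step 3 (load(p3,t2,whs2)): drop {in(p3,t2)}, keep {pkg_at(p5,whs1), truck_at(t3,whs1)}, require {pkg_at(p3,whs2), truck_at(t2,whs2)}
    → {pkg_at(p3,whs2), pkg_at(p5,whs1), truck_at(t2,whs2), truck_at(t3,whs1)}
  through step 2 (drive(t2,portB,whs2)): drop {truck_at(t2,whs2)}, keep {pkg_at(p3,whs2), pkg_at(p5,whs1), truck_at(t3,whs1)}, require {truck_at(t2,portB)}
    → {pkg_at(p3,whs2), pkg_at(p5,whs1), truck_at(t2,portB), truck_at(t3,whs1)}
  through step 1 (drive(t3,whs2,whs1)): drop {truck_at(t3,whs1)}, keep {pkg_at(p3,whs2), pkg_at(p5,whs1), truck_at(t2,portB)}, require {truck_at(t3,whs2)}
    → {pkg_at(p3,whs2), pkg_at(p5,whs1), truck_at(t2,portB), truck_at(t3,whs2)}

== RESULT ==
["pkg_at(p3,whs2)", "pkg_at(p5,whs1)", "truck_at(t2,portB)", "truck_at(t3,whs2)"]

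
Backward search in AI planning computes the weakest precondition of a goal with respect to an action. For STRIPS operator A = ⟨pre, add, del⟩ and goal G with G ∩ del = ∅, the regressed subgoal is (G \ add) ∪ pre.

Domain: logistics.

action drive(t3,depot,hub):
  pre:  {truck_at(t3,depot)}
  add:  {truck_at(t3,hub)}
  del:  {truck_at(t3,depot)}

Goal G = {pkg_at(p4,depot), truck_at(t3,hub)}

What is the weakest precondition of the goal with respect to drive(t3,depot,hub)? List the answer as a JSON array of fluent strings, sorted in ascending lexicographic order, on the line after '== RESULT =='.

Regress:
  G ∩ del = {}  (empty — regression defined)
  G \ add = {pkg_at(p4,depot), truck_at(t3,hub)} \ {truck_at(t3,hub)} = {pkg_at(p4,depot)}
  ∪ pre   = {pkg_at(p4,depot)} ∪ {truck_at(t3,depot)}
          = {pkg_at(p4,depot), truck_at(t3,depot)}

== RESULT ==
["pkg_at(p4,depot)", "truck_at(t3,depot)"]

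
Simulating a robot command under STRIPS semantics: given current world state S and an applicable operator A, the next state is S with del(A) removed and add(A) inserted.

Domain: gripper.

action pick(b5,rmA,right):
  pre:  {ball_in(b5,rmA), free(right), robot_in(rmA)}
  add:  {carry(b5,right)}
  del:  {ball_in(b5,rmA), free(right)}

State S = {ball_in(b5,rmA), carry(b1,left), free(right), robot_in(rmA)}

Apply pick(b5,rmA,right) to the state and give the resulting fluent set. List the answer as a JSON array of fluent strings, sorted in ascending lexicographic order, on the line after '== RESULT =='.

Progress:
  pre ⊆ S: {ball_in(b5,rmA), free(right), robot_in(rmA)} ⊆ S  — applicable
  S \ del = {carry(b1,left), robot_in(rmA)}
  ∪ add   = {carry(b1,left), carry(b5,right), robot_in(rmA)}

== RESULT ==
["carry(b1,left)", "carry(b5,right)", "robot_in(rmA)"]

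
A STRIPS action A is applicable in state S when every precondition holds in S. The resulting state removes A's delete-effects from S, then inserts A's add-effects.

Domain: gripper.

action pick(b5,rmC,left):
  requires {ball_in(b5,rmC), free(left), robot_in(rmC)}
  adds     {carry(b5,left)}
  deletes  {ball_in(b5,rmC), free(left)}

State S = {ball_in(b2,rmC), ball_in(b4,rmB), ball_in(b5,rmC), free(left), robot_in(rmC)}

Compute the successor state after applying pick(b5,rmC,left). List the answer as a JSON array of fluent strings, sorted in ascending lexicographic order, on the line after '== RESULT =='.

Compute (S \ del) ∪ add:
  pre ⊆ S: {ball_in(b5,rmC), free(left), robot_in(rmC)} ⊆ S  — applicable
  S \ del = {ball_in(b2,rmC), ball_in(b4,rmB), robot_in(rmC)}
  ∪ add   = {ball_in(b2,rmC), ball_in(b4,rmB), carry(b5,left), robot_in(rmC)}

== RESULT ==
["ball_in(b2,rmC)", "ball_in(b4,rmB)", "carry(b5,left)", "robot_in(rmC)"]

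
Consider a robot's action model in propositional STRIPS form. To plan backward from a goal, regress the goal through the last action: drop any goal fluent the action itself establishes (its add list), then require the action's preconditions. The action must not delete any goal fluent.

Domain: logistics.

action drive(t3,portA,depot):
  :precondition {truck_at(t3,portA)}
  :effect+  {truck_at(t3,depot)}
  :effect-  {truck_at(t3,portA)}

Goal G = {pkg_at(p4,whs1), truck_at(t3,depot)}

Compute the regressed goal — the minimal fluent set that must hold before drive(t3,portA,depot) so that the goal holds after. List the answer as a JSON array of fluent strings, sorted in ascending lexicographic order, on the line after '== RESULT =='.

Regress:
  G ∩ del = {}  (empty — regression defined)
  G \ add = {pkg_at(p4,whs1), truck_at(t3,depot)} \ {truck_at(t3,depot)} = {pkg_at(p4,whs1)}
  ∪ pre   = {pkg_at(p4,whs1)} ∪ {truck_at(t3,portA)}
          = {pkg_at(p4,whs1), truck_at(t3,portA)}

== RESULT ==
["pkg_at(p4,whs1)", "truck_at(t3,portA)"]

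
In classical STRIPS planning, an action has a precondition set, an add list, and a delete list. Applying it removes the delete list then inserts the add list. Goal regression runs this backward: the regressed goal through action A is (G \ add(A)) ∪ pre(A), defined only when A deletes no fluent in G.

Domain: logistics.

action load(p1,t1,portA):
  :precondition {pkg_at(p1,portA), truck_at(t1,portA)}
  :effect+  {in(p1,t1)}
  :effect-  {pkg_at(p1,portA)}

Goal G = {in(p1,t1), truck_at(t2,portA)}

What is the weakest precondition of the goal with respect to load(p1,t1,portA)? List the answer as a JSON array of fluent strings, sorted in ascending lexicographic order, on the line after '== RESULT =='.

Regress:
  G ∩ del = {}  (empty — regression defined)
  G \ add = {in(p1,t1), truck_at(t2,portA)} \ {in(p1,t1)} = {truck_at(t2,portA)}
  ∪ pre   = {truck_at(t2,portA)} ∪ {pkg_at(p1,portA), truck_at(t1,portA)}
          = {pkg_at(p1,portA), truck_at(t1,portA), truck_at(t2,portA)}

== RESULT ==
["pkg_at(p1,portA)", "truck_at(t1,portA)", "truck_at(t2,portA)"]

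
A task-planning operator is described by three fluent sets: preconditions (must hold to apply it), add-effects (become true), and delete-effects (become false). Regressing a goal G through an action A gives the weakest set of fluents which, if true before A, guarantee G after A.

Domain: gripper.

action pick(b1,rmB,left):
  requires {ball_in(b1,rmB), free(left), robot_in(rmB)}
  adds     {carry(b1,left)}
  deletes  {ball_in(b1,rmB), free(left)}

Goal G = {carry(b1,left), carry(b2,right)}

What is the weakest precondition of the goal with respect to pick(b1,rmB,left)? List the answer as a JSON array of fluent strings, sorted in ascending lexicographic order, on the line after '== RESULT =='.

Regress:
  G ∩ del = {}  (empty — regression defined)
  G \ add = {carry(b1,left), carry(b2,right)} \ {carry(b1,left)} = {carry(b2,right)}
  ∪ pre   = {carry(b2,right)} ∪ {ball_in(b1,rmB), free(left), robot_in(rmB)}
          = {ball_in(b1,rmB), carry(b2,right), free(left), robot_in(rmB)}

== RESULT ==
["ball_in(b1,rmB)", "carry(b2,right)", "free(left)", "robot_in(rmB)"]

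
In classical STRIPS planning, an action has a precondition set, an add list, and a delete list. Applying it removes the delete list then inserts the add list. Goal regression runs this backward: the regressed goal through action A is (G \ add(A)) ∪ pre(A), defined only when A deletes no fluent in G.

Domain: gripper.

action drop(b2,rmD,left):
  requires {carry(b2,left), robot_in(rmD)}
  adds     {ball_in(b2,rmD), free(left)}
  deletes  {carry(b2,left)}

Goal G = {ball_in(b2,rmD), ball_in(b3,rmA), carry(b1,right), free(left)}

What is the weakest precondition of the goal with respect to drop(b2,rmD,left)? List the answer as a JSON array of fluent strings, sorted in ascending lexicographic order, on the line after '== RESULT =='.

Compute (G \ add) ∪ pre:
  G ∩ del = {}  (empty — regression defined)
  G \ add = {ball_in(b2,rmD), ball_in(b3,rmA), carry(b1,right), free(left)} \ {ball_in(b2,rmD), free(left)} = {ball_in(b3,rmA), carry(b1,right)}
  ∪ pre   = {ball_in(b3,rmA), carry(b1,right)} ∪ {carry(b2,left), robot_in(rmD)}
          = {ball_in(b3,rmA), carry(b1,right), carry(b2,left), robot_in(rmD)}

== RESULT ==
["ball_in(b3,rmA)", "carry(b1,right)", "carry(b2,left)", "robot_in(rmD)"]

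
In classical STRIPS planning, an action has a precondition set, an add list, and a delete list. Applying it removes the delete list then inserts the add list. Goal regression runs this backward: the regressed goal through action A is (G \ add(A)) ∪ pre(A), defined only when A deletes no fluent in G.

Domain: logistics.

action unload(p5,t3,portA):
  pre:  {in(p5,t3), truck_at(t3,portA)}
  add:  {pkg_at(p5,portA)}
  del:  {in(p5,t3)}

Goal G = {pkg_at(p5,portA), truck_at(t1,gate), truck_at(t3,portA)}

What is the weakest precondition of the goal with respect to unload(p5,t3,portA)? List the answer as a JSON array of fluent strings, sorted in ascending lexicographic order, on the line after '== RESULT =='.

Regress:
  G ∩ del = {}  (empty — regression defined)
  G \ add = {pkg_at(p5,portA), truck_at(t1,gate), truck_at(t3,portA)} \ {pkg_at(p5,portA)} = {truck_at(t1,gate), truck_at(t3,portA)}
  ∪ pre   = {truck_at(t1,gate), truck_at(t3,portA)} ∪ {in(p5,t3), truck_at(t3,portA)}
          = {in(p5,t3), truck_at(t1,gate), truck_at(t3,portA)}

== RESULT ==
["in(p5,t3)", "truck_at(t1,gate)", "truck_at(t3,portA)"]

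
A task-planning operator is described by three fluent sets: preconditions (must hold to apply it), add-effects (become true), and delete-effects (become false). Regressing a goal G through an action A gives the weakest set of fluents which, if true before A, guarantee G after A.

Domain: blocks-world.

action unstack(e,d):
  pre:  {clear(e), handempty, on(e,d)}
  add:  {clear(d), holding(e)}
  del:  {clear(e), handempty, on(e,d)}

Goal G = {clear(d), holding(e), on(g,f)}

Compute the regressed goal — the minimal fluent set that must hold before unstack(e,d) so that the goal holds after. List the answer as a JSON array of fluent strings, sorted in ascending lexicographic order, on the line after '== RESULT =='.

Regress:
  G ∩ del = {}  (empty — regression defined)
  G \ add = {clear(d), holding(e), on(g,f)} \ {clear(d), holding(e)} = {on(g,f)}
  ∪ pre   = {on(g,f)} ∪ {clear(e), handempty, on(e,d)}
          = {clear(e), handempty, on(e,d), on(g,f)}

== RESULT ==
["clear(e)", "handempty", "on(e,d)", "on(g,f)"]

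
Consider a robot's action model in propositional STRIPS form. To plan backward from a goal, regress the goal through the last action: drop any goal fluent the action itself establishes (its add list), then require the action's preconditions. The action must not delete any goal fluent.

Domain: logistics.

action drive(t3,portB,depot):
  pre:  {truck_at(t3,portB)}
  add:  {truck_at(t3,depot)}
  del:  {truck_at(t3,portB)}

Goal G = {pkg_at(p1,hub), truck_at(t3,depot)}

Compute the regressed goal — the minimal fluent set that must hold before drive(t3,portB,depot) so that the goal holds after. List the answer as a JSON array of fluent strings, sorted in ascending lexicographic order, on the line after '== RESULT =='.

Compute (G \ add) ∪ pre:
  G ∩ del = {}  (empty — regression defined)
  G \ add = {pkg_at(p1,hub), truck_at(t3,depot)} \ {truck_at(t3,depot)} = {pkg_at(p1,hub)}
  ∪ pre   = {pkg_at(p1,hub)} ∪ {truck_at(t3,portB)}
          = {pkg_at(p1,hub), truck_at(t3,portB)}

== RESULT ==
["pkg_at(p1,hub)", "truck_at(t3,portB)"]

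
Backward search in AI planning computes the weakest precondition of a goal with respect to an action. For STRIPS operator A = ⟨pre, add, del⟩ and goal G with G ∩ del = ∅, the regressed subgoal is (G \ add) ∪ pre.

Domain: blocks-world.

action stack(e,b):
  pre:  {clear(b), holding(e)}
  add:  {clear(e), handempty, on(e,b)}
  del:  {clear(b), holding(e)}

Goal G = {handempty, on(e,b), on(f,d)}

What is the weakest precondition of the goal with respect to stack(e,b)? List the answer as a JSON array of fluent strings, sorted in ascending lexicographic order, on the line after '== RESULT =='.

Compute (G \ add) ∪ pre:
  G ∩ del = {}  (empty — regression defined)
  G \ add = {handempty, on(e,b), on(f,d)} \ {clear(e), handempty, on(e,b)} = {on(f,d)}
  ∪ pre   = {on(f,d)} ∪ {clear(b), holding(e)}
          = {clear(b), holding(e), on(f,d)}

== RESULT ==
["clear(b)", "holding(e)", "on(f,d)"]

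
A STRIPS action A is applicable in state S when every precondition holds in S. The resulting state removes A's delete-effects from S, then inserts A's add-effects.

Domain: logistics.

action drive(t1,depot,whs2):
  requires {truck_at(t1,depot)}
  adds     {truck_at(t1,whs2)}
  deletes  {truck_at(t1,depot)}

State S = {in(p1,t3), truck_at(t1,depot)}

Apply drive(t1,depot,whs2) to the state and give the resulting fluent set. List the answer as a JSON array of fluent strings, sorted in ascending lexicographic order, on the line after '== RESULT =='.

Progress:
  pre ⊆ S: {truck_at(t1,depot)} ⊆ S  — applicable
  S \ del = {in(p1,t3)}
  ∪ add   = {in(p1,t3), truck_at(t1,whs2)}

== RESULT ==
["in(p1,t3)", "truck_at(t1,whs2)"]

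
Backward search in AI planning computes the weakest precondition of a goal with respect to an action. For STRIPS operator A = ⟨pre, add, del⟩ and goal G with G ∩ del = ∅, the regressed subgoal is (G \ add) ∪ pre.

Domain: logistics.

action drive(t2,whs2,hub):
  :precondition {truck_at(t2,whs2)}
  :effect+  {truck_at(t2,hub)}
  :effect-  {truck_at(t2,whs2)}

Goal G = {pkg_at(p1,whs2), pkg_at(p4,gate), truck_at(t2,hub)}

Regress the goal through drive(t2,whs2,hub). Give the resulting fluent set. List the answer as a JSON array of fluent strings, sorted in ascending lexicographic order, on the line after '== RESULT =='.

Compute (G \ add) ∪ pre:
  G ∩ del = {}  (empty — regression defined)
  G \ add = {pkg_at(p1,whs2), pkg_at(p4,gate), truck_at(t2,hub)} \ {truck_at(t2,hub)} = {pkg_at(p1,whs2), pkg_at(p4,gate)}
  ∪ pre   = {pkg_at(p1,whs2), pkg_at(p4,gate)} ∪ {truck_at(t2,whs2)}
          = {pkg_at(p1,whs2), pkg_at(p4,gate), truck_at(t2,whs2)}

== RESULT ==
["pkg_at(p1,whs2)", "pkg_at(p4,gate)", "truck_at(t2,whs2)"]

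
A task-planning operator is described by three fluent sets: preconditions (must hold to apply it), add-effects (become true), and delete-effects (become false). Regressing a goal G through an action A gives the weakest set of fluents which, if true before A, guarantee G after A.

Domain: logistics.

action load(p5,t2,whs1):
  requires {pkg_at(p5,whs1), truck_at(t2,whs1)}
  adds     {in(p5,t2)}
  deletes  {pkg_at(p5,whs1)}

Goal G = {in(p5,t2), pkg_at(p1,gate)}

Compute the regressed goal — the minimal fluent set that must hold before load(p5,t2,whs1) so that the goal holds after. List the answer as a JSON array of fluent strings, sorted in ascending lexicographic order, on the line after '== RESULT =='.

Compute (G \ add) ∪ pre:
  G ∩ del = {}  (empty — regression defined)
  G \ add = {in(p5,t2), pkg_at(p1,gate)} \ {in(p5,t2)} = {pkg_at(p1,gate)}
  ∪ pre   = {pkg_at(p1,gate)} ∪ {pkg_at(p5,whs1), truck_at(t2,whs1)}
          = {pkg_at(p1,gate), pkg_at(p5,whs1), truck_at(t2,whs1)}

== RESULT ==
["pkg_at(p1,gate)", "pkg_at(p5,whs1)", "truck_at(t2,whs1)"]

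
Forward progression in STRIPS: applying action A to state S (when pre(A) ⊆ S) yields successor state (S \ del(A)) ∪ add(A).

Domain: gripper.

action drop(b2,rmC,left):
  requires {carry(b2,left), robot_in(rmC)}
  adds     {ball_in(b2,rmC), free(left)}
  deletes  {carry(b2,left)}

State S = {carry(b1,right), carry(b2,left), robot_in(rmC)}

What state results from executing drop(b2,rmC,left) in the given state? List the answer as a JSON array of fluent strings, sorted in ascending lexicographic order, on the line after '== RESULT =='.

Compute (S \ del) ∪ add:
  pre ⊆ S: {carry(b2,left), robot_in(rmC)} ⊆ S  — applicable
  S \ del = {carry(b1,right), robot_in(rmC)}
  ∪ add   = {ball_in(b2,rmC), carry(b1,right), free(left), robot_in(rmC)}

== RESULT ==
["ball_in(b2,rmC)", "carry(b1,right)", "free(left)", "robot_in(rmC)"]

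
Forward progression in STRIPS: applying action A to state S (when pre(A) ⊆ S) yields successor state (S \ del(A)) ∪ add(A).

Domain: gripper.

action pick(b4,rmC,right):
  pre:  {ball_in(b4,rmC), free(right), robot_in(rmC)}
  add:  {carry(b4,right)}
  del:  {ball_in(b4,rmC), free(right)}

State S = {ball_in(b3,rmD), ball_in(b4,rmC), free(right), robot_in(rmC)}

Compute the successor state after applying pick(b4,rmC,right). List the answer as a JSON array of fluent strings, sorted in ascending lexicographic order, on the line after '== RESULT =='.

Compute (S \ del) ∪ add:
  pre ⊆ S: {ball_in(b4,rmC), free(right), robot_in(rmC)} ⊆ S  — applicable
  S \ del = {ball_in(b3,rmD), robot_in(rmC)}
  ∪ add   = {ball_in(b3,rmD), carry(b4,right), robot_in(rmC)}

== RESULT ==
["ball_in(b3,rmD)", "carry(b4,right)", "robot_in(rmC)"]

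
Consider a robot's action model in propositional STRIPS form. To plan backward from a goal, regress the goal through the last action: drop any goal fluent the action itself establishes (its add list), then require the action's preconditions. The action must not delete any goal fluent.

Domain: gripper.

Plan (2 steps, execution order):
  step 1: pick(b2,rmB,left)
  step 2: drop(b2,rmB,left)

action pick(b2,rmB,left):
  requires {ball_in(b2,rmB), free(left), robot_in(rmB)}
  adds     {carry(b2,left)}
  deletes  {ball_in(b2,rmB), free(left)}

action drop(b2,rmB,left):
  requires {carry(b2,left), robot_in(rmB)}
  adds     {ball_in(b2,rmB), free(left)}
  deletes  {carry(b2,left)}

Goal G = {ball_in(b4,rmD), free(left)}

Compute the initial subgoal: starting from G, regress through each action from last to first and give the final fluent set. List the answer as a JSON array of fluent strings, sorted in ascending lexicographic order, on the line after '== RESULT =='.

Work backward from the goal:
  through step 2 (drop(b2,rmB,left)): drop {free(left)}, keep {ball_in(b4,rmD)}, require {carry(b2,left), robot_in(rmB)}
    → {ball_in(b4,rmD), carry(b2,left), robot_in(rmB)}
  through step 1 (pick(b2,rmB,left)): drop {carry(b2,left)}, keep {ball_in(b4,rmD), robot_in(rmB)}, require {ball_in(b2,rmB), free(left), robot_in(rmB)}
    → {ball_in(b2,rmB), ball_in(b4,rmD), free(left), robot_in(rmB)}

== RESULT ==
["ball_in(b2,rmB)", "ball_in(b4,rmD)", "free(left)", "robot_in(rmB)"]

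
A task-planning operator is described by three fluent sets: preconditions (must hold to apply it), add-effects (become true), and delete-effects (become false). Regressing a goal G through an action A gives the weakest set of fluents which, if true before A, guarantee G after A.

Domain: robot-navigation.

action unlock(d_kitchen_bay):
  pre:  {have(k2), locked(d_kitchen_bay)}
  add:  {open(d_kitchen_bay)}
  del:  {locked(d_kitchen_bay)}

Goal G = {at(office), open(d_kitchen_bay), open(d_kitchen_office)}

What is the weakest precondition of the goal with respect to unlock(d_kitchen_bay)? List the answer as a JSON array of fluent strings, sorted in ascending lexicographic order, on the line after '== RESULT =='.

Regress:
  G ∩ del = {}  (empty — regression defined)
  G \ add = {at(office), open(d_kitchen_bay), open(d_kitchen_office)} \ {open(d_kitchen_bay)} = {at(office), open(d_kitchen_office)}
  ∪ pre   = {at(office), open(d_kitchen_office)} ∪ {have(k2), locked(d_kitchen_bay)}
          = {at(office), have(k2), locked(d_kitchen_bay), open(d_kitchen_office)}

== RESULT ==
["at(office)", "have(k2)", "locked(d_kitchen_bay)", "open(d_kitchen_office)"]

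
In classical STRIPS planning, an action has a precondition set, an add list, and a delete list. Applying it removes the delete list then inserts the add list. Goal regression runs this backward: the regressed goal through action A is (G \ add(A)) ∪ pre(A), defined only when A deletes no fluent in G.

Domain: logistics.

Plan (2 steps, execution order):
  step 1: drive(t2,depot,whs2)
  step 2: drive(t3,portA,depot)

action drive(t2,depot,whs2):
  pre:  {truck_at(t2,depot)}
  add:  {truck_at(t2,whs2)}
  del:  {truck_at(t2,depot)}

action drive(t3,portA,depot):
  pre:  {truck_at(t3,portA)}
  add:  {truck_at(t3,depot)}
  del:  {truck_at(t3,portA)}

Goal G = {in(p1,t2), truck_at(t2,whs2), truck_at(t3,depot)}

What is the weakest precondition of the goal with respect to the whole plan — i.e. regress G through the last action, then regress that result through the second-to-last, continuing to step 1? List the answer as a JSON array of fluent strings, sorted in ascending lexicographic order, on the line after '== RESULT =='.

Work backward from the goal:
  through step 2 (drive(t3,portA,depot)): drop {truck_at(t3,depot)}, keep {in(p1,t2), truck_at(t2,whs2)}, require {truck_at(t3,portA)}
    → {in(p1,t2), truck_at(t2,whs2), truck_at(t3,portA)}
  through step 1 (drive(t2,depot,whs2)): drop {truck_at(t2,whs2)}, keep {in(p1,t2), truck_at(t3,portA)}, require {truck_at(t2,depot)}
    → {in(p1,t2), truck_at(t2,depot), truck_at(t3,portA)}

== RESULT ==
["in(p1,t2)", "truck_at(t2,depot)", "truck_at(t3,portA)"]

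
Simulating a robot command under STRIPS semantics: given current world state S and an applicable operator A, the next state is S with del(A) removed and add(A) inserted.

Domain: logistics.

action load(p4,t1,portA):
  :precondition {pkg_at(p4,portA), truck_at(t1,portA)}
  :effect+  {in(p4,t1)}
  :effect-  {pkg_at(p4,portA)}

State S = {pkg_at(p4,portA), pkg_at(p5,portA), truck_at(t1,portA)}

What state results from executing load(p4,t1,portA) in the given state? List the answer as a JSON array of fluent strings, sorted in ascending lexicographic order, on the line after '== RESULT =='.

Compute (S \ del) ∪ add:
  pre ⊆ S: {pkg_at(p4,portA), truck_at(t1,portA)} ⊆ S  — applicable
  S \ del = {pkg_at(p5,portA), truck_at(t1,portA)}
  ∪ add   = {in(p4,t1), pkg_at(p5,portA), truck_at(t1,portA)}

== RESULT ==
["in(p4,t1)", "pkg_at(p5,portA)", "truck_at(t1,portA)"]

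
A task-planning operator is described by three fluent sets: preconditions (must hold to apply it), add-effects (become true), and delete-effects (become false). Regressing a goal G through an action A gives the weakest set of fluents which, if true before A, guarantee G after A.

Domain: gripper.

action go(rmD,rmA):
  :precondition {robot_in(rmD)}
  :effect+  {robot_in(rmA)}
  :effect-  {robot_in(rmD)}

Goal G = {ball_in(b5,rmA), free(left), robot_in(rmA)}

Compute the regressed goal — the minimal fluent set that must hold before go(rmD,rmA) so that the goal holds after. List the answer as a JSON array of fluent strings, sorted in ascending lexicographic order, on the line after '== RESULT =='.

Regress:
  G ∩ del = {}  (empty — regression defined)
  G \ add = {ball_in(b5,rmA), free(left), robot_in(rmA)} \ {robot_in(rmA)} = {ball_in(b5,rmA), free(left)}
  ∪ pre   = {ball_in(b5,rmA), free(left)} ∪ {robot_in(rmD)}
          = {ball_in(b5,rmA), free(left), robot_in(rmD)}

== RESULT ==
["ball_in(b5,rmA)", "free(left)", "robot_in(rmD)"]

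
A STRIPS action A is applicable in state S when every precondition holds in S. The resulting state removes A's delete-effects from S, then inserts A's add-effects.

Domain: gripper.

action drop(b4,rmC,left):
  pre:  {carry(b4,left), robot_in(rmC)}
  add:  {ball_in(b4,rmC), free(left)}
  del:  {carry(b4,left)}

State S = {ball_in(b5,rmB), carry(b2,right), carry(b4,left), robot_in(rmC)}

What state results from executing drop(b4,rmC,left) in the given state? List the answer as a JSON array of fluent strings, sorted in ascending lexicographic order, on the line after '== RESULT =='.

Compute (S \ del) ∪ add:
  pre ⊆ S: {carry(b4,left), robot_in(rmC)} ⊆ S  — applicable
  S \ del = {ball_in(b5,rmB), carry(b2,right), robot_in(rmC)}
  ∪ add   = {ball_in(b4,rmC), ball_in(b5,rmB), carry(b2,right), free(left), robot_in(rmC)}

== RESULT ==
["ball_in(b4,rmC)", "ball_in(b5,rmB)", "carry(b2,right)", "free(left)", "robot_in(rmC)"]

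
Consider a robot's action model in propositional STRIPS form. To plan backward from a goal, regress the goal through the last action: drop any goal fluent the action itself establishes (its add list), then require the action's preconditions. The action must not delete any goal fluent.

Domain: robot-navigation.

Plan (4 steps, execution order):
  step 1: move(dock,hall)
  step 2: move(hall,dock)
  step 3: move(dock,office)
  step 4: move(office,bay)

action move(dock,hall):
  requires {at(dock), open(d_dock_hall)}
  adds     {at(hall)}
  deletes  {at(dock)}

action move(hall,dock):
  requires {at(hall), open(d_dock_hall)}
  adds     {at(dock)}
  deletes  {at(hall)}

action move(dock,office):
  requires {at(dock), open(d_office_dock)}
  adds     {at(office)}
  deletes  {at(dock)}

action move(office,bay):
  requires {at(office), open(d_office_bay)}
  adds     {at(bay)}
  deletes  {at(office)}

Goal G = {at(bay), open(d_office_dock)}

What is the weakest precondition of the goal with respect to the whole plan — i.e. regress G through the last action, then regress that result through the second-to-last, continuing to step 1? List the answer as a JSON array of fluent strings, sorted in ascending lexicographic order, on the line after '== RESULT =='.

Regress step by step:
  through step 4 (move(office,bay)): drop {at(bay)}, keep {open(d_office_dock)}, require {at(office), open(d_office_bay)}
    → {at(office), open(d_office_bay), open(d_office_dock)}
  through step 3 (move(dock,office)): drop {at(office)}, keep {open(d_office_bay), open(d_office_dock)}, require {at(dock), open(d_office_dock)}
    → {at(dock), open(d_office_bay), open(d_office_dock)}
  through step 2 (move(hall,dock)): drop {at(dock)}, keep {open(d_office_bay), open(d_office_dock)}, require {at(hall), open(d_dock_hall)}
    → {at(hall), open(d_dock_hall), open(d_office_bay), open(d_office_dock)}
  through step 1 (move(dock,hall)): drop {at(hall)}, keep {open(d_dock_hall), open(d_office_bay), open(d_office_dock)}, require {at(dock), open(d_dock_hall)}
    → {at(dock), open(d_dock_hall), open(d_office_bay), open(d_office_dock)}

== RESULT ==
["at(dock)", "open(d_dock_hall)", "open(d_office_bay)", "open(d_office_dock)"]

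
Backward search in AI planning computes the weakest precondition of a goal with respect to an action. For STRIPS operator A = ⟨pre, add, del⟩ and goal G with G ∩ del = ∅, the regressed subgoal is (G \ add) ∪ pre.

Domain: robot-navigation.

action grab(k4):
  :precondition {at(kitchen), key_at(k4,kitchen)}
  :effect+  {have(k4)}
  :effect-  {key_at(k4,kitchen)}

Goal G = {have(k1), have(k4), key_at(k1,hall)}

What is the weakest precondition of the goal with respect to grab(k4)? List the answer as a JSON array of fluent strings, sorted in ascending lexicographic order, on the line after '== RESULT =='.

Regress:
  G ∩ del = {}  (empty — regression defined)
  G \ add = {have(k1), have(k4), key_at(k1,hall)} \ {have(k4)} = {have(k1), key_at(k1,hall)}
  ∪ pre   = {have(k1), key_at(k1,hall)} ∪ {at(kitchen), key_at(k4,kitchen)}
          = {at(kitchen), have(k1), key_at(k1,hall), key_at(k4,kitchen)}

== RESULT ==
["at(kitchen)", "have(k1)", "key_at(k1,hall)", "key_at(k4,kitchen)"]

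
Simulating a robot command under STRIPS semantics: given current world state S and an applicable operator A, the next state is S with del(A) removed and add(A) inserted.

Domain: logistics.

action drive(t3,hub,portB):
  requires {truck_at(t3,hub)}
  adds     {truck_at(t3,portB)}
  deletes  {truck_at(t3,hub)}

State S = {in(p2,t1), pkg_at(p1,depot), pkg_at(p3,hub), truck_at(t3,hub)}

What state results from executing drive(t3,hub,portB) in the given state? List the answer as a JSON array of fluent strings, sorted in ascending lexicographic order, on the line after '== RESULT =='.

Progress:
  pre ⊆ S: {truck_at(t3,hub)} ⊆ S  — applicable
  S \ del = {in(p2,t1), pkg_at(p1,depot), pkg_at(p3,hub)}
  ∪ add   = {in(p2,t1), pkg_at(p1,depot), pkg_at(p3,hub), truck_at(t3,portB)}

== RESULT ==
["in(p2,t1)", "pkg_at(p1,depot)", "pkg_at(p3,hub)", "truck_at(t3,portB)"]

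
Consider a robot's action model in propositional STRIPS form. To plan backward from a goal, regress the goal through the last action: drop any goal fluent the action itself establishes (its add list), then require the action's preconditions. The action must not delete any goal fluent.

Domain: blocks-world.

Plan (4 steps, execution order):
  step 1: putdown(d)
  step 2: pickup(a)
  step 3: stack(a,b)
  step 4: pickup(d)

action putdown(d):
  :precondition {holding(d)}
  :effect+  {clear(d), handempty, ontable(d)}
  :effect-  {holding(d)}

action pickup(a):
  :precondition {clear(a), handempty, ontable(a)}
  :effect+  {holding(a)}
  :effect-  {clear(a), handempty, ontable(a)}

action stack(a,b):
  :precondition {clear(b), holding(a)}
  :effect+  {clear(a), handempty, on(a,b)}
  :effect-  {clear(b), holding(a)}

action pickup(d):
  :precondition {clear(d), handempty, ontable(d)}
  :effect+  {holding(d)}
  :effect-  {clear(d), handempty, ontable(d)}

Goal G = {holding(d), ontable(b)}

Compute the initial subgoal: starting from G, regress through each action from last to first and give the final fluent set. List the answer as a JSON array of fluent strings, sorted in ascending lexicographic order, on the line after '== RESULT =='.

Regress step by step:
  through step 4 (pickup(d)): drop {holding(d)}, keep {ontable(b)}, require {clear(d), handempty, ontable(d)}
    → {clear(d), handempty, ontable(b), ontable(d)}
  through step 3 (stack(a,b)): drop {handempty}, keep {clear(d), ontable(b), ontable(d)}, require {clear(b), holding(a)}
    → {clear(b), clear(d), holding(a), ontable(b), ontable(d)}
  through step 2 (pickup(a)): drop {holding(a)}, keep {clear(b), clear(d), ontable(b), ontable(d)}, require {clear(a), handempty, ontable(a)}
    → {clear(a), clear(b), clear(d), handempty, ontable(a), ontable(b), ontable(d)}
  through step 1 (putdown(d)): drop {clear(d), handempty, ontable(d)}, keep {clear(a), clear(b), ontable(a), ontable(b)}, require {holding(d)}
    → {clear(a), clear(b), holding(d), ontable(a), ontable(b)}

== RESULT ==
["clear(a)", "clear(b)", "holding(d)", "ontable(a)", "ontable(b)"]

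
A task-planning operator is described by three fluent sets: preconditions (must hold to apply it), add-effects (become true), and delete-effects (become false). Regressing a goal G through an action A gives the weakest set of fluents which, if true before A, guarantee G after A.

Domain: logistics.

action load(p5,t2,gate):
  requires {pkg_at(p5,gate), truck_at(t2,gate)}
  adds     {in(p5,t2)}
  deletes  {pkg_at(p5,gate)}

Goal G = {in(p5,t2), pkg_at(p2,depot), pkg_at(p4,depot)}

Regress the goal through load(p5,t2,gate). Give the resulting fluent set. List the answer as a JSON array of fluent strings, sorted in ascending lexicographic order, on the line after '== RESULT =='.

Regress:
  G ∩ del = {}  (empty — regression defined)
  G \ add = {in(p5,t2), pkg_at(p2,depot), pkg_at(p4,depot)} \ {in(p5,t2)} = {pkg_at(p2,depot), pkg_at(p4,depot)}
  ∪ pre   = {pkg_at(p2,depot), pkg_at(p4,depot)} ∪ {pkg_at(p5,gate), truck_at(t2,gate)}
          = {pkg_at(p2,depot), pkg_at(p4,depot), pkg_at(p5,gate), truck_at(t2,gate)}

== RESULT ==
["pkg_at(p2,depot)", "pkg_at(p4,depot)", "pkg_at(p5,gate)", "truck_at(t2,gate)"]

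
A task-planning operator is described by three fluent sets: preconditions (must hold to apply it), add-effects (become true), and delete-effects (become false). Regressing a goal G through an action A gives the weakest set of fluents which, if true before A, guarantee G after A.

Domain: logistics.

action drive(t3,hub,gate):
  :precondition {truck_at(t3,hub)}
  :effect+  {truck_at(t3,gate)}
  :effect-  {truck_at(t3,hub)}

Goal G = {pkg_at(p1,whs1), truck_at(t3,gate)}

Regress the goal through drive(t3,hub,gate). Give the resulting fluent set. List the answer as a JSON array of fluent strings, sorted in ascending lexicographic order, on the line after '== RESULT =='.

Regress:
  G ∩ del = {}  (empty — regression defined)
  G \ add = {pkg_at(p1,whs1), truck_at(t3,gate)} \ {truck_at(t3,gate)} = {pkg_at(p1,whs1)}
  ∪ pre   = {pkg_at(p1,whs1)} ∪ {truck_at(t3,hub)}
          = {pkg_at(p1,whs1), truck_at(t3,hub)}

== RESULT ==
["pkg_at(p1,whs1)", "truck_at(t3,hub)"]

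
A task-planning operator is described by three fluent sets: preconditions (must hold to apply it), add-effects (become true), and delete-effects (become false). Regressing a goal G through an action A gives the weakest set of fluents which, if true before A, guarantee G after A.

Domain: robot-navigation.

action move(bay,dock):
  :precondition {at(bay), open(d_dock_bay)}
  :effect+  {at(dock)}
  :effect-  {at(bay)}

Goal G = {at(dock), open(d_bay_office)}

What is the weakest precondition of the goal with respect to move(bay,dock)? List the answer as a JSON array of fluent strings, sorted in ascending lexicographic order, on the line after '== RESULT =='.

Regress:
  G ∩ del = {}  (empty — regression defined)
  G \ add = {at(dock), open(d_bay_office)} \ {at(dock)} = {open(d_bay_office)}
  ∪ pre   = {open(d_bay_office)} ∪ {at(bay), open(d_dock_bay)}
          = {at(bay), open(d_bay_office), open(d_dock_bay)}

== RESULT ==
["at(bay)", "open(d_bay_office)", "open(d_dock_bay)"]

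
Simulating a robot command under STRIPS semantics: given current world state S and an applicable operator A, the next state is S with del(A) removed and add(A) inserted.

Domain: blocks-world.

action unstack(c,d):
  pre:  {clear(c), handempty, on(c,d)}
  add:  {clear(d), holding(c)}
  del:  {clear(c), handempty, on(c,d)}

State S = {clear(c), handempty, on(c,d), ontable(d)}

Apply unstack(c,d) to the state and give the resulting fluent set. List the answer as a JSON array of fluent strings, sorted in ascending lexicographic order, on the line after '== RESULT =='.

Progress:
  pre ⊆ S: {clear(c), handempty, on(c,d)} ⊆ S  — applicable
  S \ del = {ontable(d)}
  ∪ add   = {clear(d), holding(c), ontable(d)}

== RESULT ==
["clear(d)", "holding(c)", "ontable(d)"]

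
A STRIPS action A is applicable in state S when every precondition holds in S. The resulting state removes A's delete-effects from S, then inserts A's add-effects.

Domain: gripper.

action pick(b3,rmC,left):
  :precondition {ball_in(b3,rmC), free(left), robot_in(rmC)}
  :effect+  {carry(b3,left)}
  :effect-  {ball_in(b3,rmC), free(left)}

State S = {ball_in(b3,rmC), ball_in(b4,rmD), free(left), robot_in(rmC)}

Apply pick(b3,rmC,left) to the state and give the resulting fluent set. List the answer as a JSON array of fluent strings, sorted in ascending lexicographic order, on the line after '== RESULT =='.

Compute (S \ del) ∪ add:
  pre ⊆ S: {ball_in(b3,rmC), free(left), robot_in(rmC)} ⊆ S  — applicable
  S \ del = {ball_in(b4,rmD), robot_in(rmC)}
  ∪ add   = {ball_in(b4,rmD), carry(b3,left), robot_in(rmC)}

== RESULT ==
["ball_in(b4,rmD)", "carry(b3,left)", "robot_in(rmC)"]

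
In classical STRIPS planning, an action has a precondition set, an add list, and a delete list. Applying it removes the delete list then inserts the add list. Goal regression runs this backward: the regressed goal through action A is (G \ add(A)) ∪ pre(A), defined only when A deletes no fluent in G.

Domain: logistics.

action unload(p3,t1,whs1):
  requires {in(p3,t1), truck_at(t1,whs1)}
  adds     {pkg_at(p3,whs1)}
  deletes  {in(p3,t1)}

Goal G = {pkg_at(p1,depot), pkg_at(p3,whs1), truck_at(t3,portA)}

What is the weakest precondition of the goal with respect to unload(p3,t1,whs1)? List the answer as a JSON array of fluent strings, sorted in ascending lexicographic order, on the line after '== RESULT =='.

Compute (G \ add) ∪ pre:
  G ∩ del = {}  (empty — regression defined)
  G \ add = {pkg_at(p1,depot), pkg_at(p3,whs1), truck_at(t3,portA)} \ {pkg_at(p3,whs1)} = {pkg_at(p1,depot), truck_at(t3,portA)}
  ∪ pre   = {pkg_at(p1,depot), truck_at(t3,portA)} ∪ {in(p3,t1), truck_at(t1,whs1)}
          = {in(p3,t1), pkg_at(p1,depot), truck_at(t1,whs1), truck_at(t3,portA)}

== RESULT ==
["in(p3,t1)", "pkg_at(p1,depot)", "truck_at(t1,whs1)", "truck_at(t3,portA)"]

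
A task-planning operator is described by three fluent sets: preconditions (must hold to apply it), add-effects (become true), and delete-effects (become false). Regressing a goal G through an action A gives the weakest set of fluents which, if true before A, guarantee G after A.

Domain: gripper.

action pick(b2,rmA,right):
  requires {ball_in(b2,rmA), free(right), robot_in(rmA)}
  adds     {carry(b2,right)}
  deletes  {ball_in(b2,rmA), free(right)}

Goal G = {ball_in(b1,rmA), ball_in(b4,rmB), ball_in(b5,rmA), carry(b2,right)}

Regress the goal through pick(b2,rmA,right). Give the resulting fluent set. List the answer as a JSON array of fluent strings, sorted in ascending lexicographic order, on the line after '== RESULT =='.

Regress:
  G ∩ del = {}  (empty — regression defined)
  G \ add = {ball_in(b1,rmA), ball_in(b4,rmB), ball_in(b5,rmA), carry(b2,right)} \ {carry(b2,right)} = {ball_in(b1,rmA), ball_in(b4,rmB), ball_in(b5,rmA)}
  ∪ pre   = {ball_in(b1,rmA), ball_in(b4,rmB), ball_in(b5,rmA)} ∪ {ball_in(b2,rmA), free(right), robot_in(rmA)}
          = {ball_in(b1,rmA), ball_in(b2,rmA), ball_in(b4,rmB), ball_in(b5,rmA), free(right), robot_in(rmA)}

== RESULT ==
["ball_in(b1,rmA)", "ball_in(b2,rmA)", "ball_in(b4,rmB)", "ball_in(b5,rmA)", "free(right)", "robot_in(rmA)"]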